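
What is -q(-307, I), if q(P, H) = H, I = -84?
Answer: 84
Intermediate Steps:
-q(-307, I) = -1*(-84) = 84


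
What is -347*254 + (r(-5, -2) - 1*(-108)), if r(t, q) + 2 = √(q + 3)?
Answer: -88031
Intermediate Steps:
r(t, q) = -2 + √(3 + q) (r(t, q) = -2 + √(q + 3) = -2 + √(3 + q))
-347*254 + (r(-5, -2) - 1*(-108)) = -347*254 + ((-2 + √(3 - 2)) - 1*(-108)) = -88138 + ((-2 + √1) + 108) = -88138 + ((-2 + 1) + 108) = -88138 + (-1 + 108) = -88138 + 107 = -88031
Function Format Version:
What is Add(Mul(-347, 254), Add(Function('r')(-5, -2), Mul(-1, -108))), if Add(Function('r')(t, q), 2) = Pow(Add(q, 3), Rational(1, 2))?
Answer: -88031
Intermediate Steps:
Function('r')(t, q) = Add(-2, Pow(Add(3, q), Rational(1, 2))) (Function('r')(t, q) = Add(-2, Pow(Add(q, 3), Rational(1, 2))) = Add(-2, Pow(Add(3, q), Rational(1, 2))))
Add(Mul(-347, 254), Add(Function('r')(-5, -2), Mul(-1, -108))) = Add(Mul(-347, 254), Add(Add(-2, Pow(Add(3, -2), Rational(1, 2))), Mul(-1, -108))) = Add(-88138, Add(Add(-2, Pow(1, Rational(1, 2))), 108)) = Add(-88138, Add(Add(-2, 1), 108)) = Add(-88138, Add(-1, 108)) = Add(-88138, 107) = -88031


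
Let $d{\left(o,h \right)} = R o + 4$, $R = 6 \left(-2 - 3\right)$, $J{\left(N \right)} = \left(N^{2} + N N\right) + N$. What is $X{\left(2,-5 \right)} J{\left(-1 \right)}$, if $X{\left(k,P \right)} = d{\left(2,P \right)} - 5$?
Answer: $-61$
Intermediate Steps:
$J{\left(N \right)} = N + 2 N^{2}$ ($J{\left(N \right)} = \left(N^{2} + N^{2}\right) + N = 2 N^{2} + N = N + 2 N^{2}$)
$R = -30$ ($R = 6 \left(-5\right) = -30$)
$d{\left(o,h \right)} = 4 - 30 o$ ($d{\left(o,h \right)} = - 30 o + 4 = 4 - 30 o$)
$X{\left(k,P \right)} = -61$ ($X{\left(k,P \right)} = \left(4 - 60\right) - 5 = -56 - 5 = -61$)
$X{\left(2,-5 \right)} J{\left(-1 \right)} = - 61 \left(- (1 + 2 \left(-1\right))\right) = - 61 \left(- (1 - 2)\right) = - 61 \left(\left(-1\right) \left(-1\right)\right) = \left(-61\right) 1 = -61$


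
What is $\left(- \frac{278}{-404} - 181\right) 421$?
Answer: $- \frac{15334083}{202} \approx -75911.0$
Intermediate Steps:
$\left(- \frac{278}{-404} - 181\right) 421 = \left(\left(-278\right) \left(- \frac{1}{404}\right) + \left(-223 + 42\right)\right) 421 = \left(\frac{139}{202} - 181\right) 421 = \left(- \frac{36423}{202}\right) 421 = - \frac{15334083}{202}$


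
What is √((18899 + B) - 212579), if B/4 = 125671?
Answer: 2*√77251 ≈ 555.88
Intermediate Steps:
B = 502684 (B = 4*125671 = 502684)
√((18899 + B) - 212579) = √((18899 + 502684) - 212579) = √(521583 - 212579) = √309004 = 2*√77251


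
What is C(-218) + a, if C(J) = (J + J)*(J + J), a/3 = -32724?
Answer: 91924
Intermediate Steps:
a = -98172 (a = 3*(-32724) = -98172)
C(J) = 4*J**2 (C(J) = (2*J)*(2*J) = 4*J**2)
C(-218) + a = 4*(-218)**2 - 98172 = 4*47524 - 98172 = 190096 - 98172 = 91924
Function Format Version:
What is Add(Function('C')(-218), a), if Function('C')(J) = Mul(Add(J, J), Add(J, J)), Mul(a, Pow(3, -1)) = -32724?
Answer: 91924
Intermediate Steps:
a = -98172 (a = Mul(3, -32724) = -98172)
Function('C')(J) = Mul(4, Pow(J, 2)) (Function('C')(J) = Mul(Mul(2, J), Mul(2, J)) = Mul(4, Pow(J, 2)))
Add(Function('C')(-218), a) = Add(Mul(4, Pow(-218, 2)), -98172) = Add(Mul(4, 47524), -98172) = Add(190096, -98172) = 91924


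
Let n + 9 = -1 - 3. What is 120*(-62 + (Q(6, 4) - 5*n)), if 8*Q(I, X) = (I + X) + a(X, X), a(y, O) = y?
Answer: 570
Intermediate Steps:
n = -13 (n = -9 + (-1 - 3) = -9 - 4 = -13)
Q(I, X) = X/4 + I/8 (Q(I, X) = ((I + X) + X)/8 = (I + 2*X)/8 = X/4 + I/8)
120*(-62 + (Q(6, 4) - 5*n)) = 120*(-62 + (((1/4)*4 + (1/8)*6) - 5*(-13))) = 120*(-62 + ((1 + 3/4) + 65)) = 120*(-62 + (7/4 + 65)) = 120*(-62 + 267/4) = 120*(19/4) = 570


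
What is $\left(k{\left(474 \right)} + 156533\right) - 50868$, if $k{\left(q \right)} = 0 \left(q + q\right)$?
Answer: $105665$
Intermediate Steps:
$k{\left(q \right)} = 0$ ($k{\left(q \right)} = 0 \cdot 2 q = 0$)
$\left(k{\left(474 \right)} + 156533\right) - 50868 = \left(0 + 156533\right) - 50868 = 156533 - 50868 = 105665$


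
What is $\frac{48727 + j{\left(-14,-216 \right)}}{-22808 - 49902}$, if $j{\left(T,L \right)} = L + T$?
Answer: $- \frac{48497}{72710} \approx -0.66699$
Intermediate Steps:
$\frac{48727 + j{\left(-14,-216 \right)}}{-22808 - 49902} = \frac{48727 - 230}{-22808 - 49902} = \frac{48727 - 230}{-72710} = 48497 \left(- \frac{1}{72710}\right) = - \frac{48497}{72710}$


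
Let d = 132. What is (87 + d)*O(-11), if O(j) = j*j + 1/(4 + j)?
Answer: 185274/7 ≈ 26468.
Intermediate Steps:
O(j) = j² + 1/(4 + j)
(87 + d)*O(-11) = (87 + 132)*((1 + (-11)³ + 4*(-11)²)/(4 - 11)) = 219*((1 - 1331 + 4*121)/(-7)) = 219*(-(1 - 1331 + 484)/7) = 219*(-⅐*(-846)) = 219*(846/7) = 185274/7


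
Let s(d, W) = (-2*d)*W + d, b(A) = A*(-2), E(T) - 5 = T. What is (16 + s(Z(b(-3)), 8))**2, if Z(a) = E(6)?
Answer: 22201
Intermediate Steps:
E(T) = 5 + T
b(A) = -2*A
Z(a) = 11 (Z(a) = 5 + 6 = 11)
s(d, W) = d - 2*W*d (s(d, W) = -2*W*d + d = d - 2*W*d)
(16 + s(Z(b(-3)), 8))**2 = (16 + 11*(1 - 2*8))**2 = (16 + 11*(1 - 16))**2 = (16 + 11*(-15))**2 = (16 - 165)**2 = (-149)**2 = 22201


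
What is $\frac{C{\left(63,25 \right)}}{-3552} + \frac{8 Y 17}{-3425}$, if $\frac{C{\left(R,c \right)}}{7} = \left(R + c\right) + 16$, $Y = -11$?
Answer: $\frac{352549}{1520700} \approx 0.23183$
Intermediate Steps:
$C{\left(R,c \right)} = 112 + 7 R + 7 c$ ($C{\left(R,c \right)} = 7 \left(\left(R + c\right) + 16\right) = 7 \left(16 + R + c\right) = 112 + 7 R + 7 c$)
$\frac{C{\left(63,25 \right)}}{-3552} + \frac{8 Y 17}{-3425} = \frac{112 + 7 \cdot 63 + 7 \cdot 25}{-3552} + \frac{8 \left(-11\right) 17}{-3425} = \left(112 + 441 + 175\right) \left(- \frac{1}{3552}\right) + \left(-88\right) 17 \left(- \frac{1}{3425}\right) = 728 \left(- \frac{1}{3552}\right) - - \frac{1496}{3425} = - \frac{91}{444} + \frac{1496}{3425} = \frac{352549}{1520700}$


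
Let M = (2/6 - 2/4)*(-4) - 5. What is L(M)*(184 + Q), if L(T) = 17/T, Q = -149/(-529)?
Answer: -4971735/6877 ≈ -722.95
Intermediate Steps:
Q = 149/529 (Q = -149*(-1/529) = 149/529 ≈ 0.28166)
M = -13/3 (M = (2*(1/6) - 2*1/4)*(-4) - 5 = (1/3 - 1/2)*(-4) - 5 = -1/6*(-4) - 5 = 2/3 - 5 = -13/3 ≈ -4.3333)
L(M)*(184 + Q) = (17/(-13/3))*(184 + 149/529) = (17*(-3/13))*(97485/529) = -51/13*97485/529 = -4971735/6877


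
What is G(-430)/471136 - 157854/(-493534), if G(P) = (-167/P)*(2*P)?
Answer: 18551465447/58130408656 ≈ 0.31914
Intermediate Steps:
G(P) = -334
G(-430)/471136 - 157854/(-493534) = -334/471136 - 157854/(-493534) = -334*1/471136 - 157854*(-1/493534) = -167/235568 + 78927/246767 = 18551465447/58130408656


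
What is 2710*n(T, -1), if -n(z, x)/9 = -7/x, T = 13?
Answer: -170730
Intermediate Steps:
n(z, x) = 63/x (n(z, x) = -(-63)/x = 63/x)
2710*n(T, -1) = 2710*(63/(-1)) = 2710*(63*(-1)) = 2710*(-63) = -170730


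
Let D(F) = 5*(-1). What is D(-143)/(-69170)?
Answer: 1/13834 ≈ 7.2286e-5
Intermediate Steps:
D(F) = -5
D(-143)/(-69170) = -5/(-69170) = -5*(-1/69170) = 1/13834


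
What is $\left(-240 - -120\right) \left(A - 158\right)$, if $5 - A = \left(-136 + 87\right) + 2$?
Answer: $12720$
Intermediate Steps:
$A = 52$ ($A = 5 - \left(\left(-136 + 87\right) + 2\right) = 5 - \left(-49 + 2\right) = 5 - -47 = 5 + 47 = 52$)
$\left(-240 - -120\right) \left(A - 158\right) = \left(-240 - -120\right) \left(52 - 158\right) = \left(-240 + 120\right) \left(-106\right) = \left(-120\right) \left(-106\right) = 12720$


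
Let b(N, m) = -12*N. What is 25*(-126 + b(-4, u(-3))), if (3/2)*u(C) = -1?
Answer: -1950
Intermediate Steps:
u(C) = -⅔ (u(C) = (⅔)*(-1) = -⅔)
25*(-126 + b(-4, u(-3))) = 25*(-126 - 12*(-4)) = 25*(-126 + 48) = 25*(-78) = -1950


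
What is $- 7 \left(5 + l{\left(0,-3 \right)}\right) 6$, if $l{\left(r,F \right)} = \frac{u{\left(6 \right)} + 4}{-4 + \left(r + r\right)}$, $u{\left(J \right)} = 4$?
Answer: $-126$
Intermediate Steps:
$l{\left(r,F \right)} = \frac{8}{-4 + 2 r}$ ($l{\left(r,F \right)} = \frac{4 + 4}{-4 + \left(r + r\right)} = \frac{8}{-4 + 2 r}$)
$- 7 \left(5 + l{\left(0,-3 \right)}\right) 6 = - 7 \left(5 + \frac{4}{-2 + 0}\right) 6 = - 7 \left(5 + \frac{4}{-2}\right) 6 = - 7 \left(5 + 4 \left(- \frac{1}{2}\right)\right) 6 = - 7 \left(5 - 2\right) 6 = - 7 \cdot 3 \cdot 6 = \left(-7\right) 18 = -126$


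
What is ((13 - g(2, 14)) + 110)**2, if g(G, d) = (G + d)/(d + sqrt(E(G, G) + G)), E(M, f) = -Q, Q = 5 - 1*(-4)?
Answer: (-2804533*I + 419676*sqrt(7))/(7*(-27*I + 4*sqrt(7))) ≈ 14859.0 + 50.839*I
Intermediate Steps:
Q = 9 (Q = 5 + 4 = 9)
E(M, f) = -9 (E(M, f) = -1*9 = -9)
g(G, d) = (G + d)/(d + sqrt(-9 + G))
((13 - g(2, 14)) + 110)**2 = ((13 - (2 + 14)/(14 + sqrt(-9 + 2))) + 110)**2 = ((13 - 16/(14 + sqrt(-7))) + 110)**2 = ((13 - 16/(14 + I*sqrt(7))) + 110)**2 = (123 - 16/(14 + I*sqrt(7)))**2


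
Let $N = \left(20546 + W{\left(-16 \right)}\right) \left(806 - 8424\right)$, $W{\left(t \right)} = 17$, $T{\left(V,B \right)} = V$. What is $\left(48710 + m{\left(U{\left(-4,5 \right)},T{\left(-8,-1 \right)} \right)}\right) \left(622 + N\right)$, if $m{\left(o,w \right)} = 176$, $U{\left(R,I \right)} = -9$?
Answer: $-7657909380432$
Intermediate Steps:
$N = -156648934$ ($N = \left(20546 + 17\right) \left(806 - 8424\right) = 20563 \left(-7618\right) = -156648934$)
$\left(48710 + m{\left(U{\left(-4,5 \right)},T{\left(-8,-1 \right)} \right)}\right) \left(622 + N\right) = \left(48710 + 176\right) \left(622 - 156648934\right) = 48886 \left(-156648312\right) = -7657909380432$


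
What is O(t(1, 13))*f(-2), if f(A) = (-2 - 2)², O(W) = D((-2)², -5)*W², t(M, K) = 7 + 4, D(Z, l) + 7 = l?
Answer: -23232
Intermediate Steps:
D(Z, l) = -7 + l
t(M, K) = 11
O(W) = -12*W² (O(W) = (-7 - 5)*W² = -12*W²)
f(A) = 16 (f(A) = (-4)² = 16)
O(t(1, 13))*f(-2) = -12*11²*16 = -12*121*16 = -1452*16 = -23232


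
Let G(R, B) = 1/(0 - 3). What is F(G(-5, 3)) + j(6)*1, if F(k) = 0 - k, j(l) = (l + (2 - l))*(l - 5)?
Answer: 7/3 ≈ 2.3333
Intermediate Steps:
G(R, B) = -⅓ (G(R, B) = 1/(-3) = -⅓)
j(l) = -10 + 2*l (j(l) = 2*(-5 + l) = -10 + 2*l)
F(k) = -k
F(G(-5, 3)) + j(6)*1 = -1*(-⅓) + (-10 + 2*6)*1 = ⅓ + (-10 + 12)*1 = ⅓ + 2*1 = ⅓ + 2 = 7/3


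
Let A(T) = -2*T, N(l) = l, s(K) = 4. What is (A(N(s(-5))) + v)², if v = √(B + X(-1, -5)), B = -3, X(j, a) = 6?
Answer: (8 - √3)² ≈ 39.287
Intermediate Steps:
v = √3 (v = √(-3 + 6) = √3 ≈ 1.7320)
(A(N(s(-5))) + v)² = (-2*4 + √3)² = (-8 + √3)²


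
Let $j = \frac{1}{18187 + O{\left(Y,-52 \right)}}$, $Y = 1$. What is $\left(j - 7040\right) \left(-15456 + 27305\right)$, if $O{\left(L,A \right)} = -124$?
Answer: $- \frac{1506760536631}{18063} \approx -8.3417 \cdot 10^{7}$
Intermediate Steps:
$j = \frac{1}{18063}$ ($j = \frac{1}{18187 - 124} = \frac{1}{18063} \approx 5.5362 \cdot 10^{-5}$)
$\left(j - 7040\right) \left(-15456 + 27305\right) = \left(\frac{1}{18063} - 7040\right) \left(-15456 + 27305\right) = \left(- \frac{127163519}{18063}\right) 11849 = - \frac{1506760536631}{18063}$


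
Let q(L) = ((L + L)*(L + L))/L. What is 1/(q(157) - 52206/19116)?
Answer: 3186/1992107 ≈ 0.0015993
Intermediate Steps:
q(L) = 4*L (q(L) = ((2*L)*(2*L))/L = (4*L²)/L = 4*L)
1/(q(157) - 52206/19116) = 1/(4*157 - 52206/19116) = 1/(628 - 52206*1/19116) = 1/(628 - 8701/3186) = 1/(1992107/3186) = 3186/1992107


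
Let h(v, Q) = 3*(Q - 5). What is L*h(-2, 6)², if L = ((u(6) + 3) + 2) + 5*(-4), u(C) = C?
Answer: -81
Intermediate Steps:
h(v, Q) = -15 + 3*Q (h(v, Q) = 3*(-5 + Q) = -15 + 3*Q)
L = -9 (L = ((6 + 3) + 2) + 5*(-4) = (9 + 2) - 20 = 11 - 20 = -9)
L*h(-2, 6)² = -9*(-15 + 3*6)² = -9*(-15 + 18)² = -9*3² = -9*9 = -81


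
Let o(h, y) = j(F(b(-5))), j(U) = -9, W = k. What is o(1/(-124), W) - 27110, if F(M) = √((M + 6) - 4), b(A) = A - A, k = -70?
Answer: -27119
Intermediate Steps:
W = -70
b(A) = 0
F(M) = √(2 + M) (F(M) = √((6 + M) - 4) = √(2 + M))
o(h, y) = -9
o(1/(-124), W) - 27110 = -9 - 27110 = -27119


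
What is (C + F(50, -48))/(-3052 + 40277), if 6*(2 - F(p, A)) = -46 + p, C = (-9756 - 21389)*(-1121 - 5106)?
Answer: 581819749/111675 ≈ 5209.9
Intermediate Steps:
C = 193939915 (C = -31145*(-6227) = 193939915)
F(p, A) = 29/3 - p/6 (F(p, A) = 2 - (-46 + p)/6 = 2 + (23/3 - p/6) = 29/3 - p/6)
(C + F(50, -48))/(-3052 + 40277) = (193939915 + (29/3 - ⅙*50))/(-3052 + 40277) = (193939915 + (29/3 - 25/3))/37225 = (193939915 + 4/3)*(1/37225) = (581819749/3)*(1/37225) = 581819749/111675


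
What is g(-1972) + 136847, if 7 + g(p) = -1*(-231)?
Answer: 137071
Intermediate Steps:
g(p) = 224 (g(p) = -7 - 1*(-231) = -7 + 231 = 224)
g(-1972) + 136847 = 224 + 136847 = 137071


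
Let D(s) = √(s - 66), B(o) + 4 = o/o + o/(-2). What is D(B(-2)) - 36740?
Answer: -36740 + 2*I*√17 ≈ -36740.0 + 8.2462*I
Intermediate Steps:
B(o) = -3 - o/2 (B(o) = -4 + (o/o + o/(-2)) = -4 + (1 + o*(-½)) = -4 + (1 - o/2) = -3 - o/2)
D(s) = √(-66 + s)
D(B(-2)) - 36740 = √(-66 + (-3 - ½*(-2))) - 36740 = √(-66 + (-3 + 1)) - 36740 = √(-66 - 2) - 36740 = √(-68) - 36740 = 2*I*√17 - 36740 = -36740 + 2*I*√17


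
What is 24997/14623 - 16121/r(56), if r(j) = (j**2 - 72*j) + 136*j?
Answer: -1382807/2005440 ≈ -0.68953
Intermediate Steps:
r(j) = j**2 + 64*j
24997/14623 - 16121/r(56) = 24997/14623 - 16121*1/(56*(64 + 56)) = 24997*(1/14623) - 16121/(56*120) = 3571/2089 - 16121/6720 = 3571/2089 - 16121*1/6720 = 3571/2089 - 2303/960 = -1382807/2005440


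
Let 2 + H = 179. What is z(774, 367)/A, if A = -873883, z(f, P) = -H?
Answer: 177/873883 ≈ 0.00020254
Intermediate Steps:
H = 177 (H = -2 + 179 = 177)
z(f, P) = -177 (z(f, P) = -1*177 = -177)
z(774, 367)/A = -177/(-873883) = -177*(-1/873883) = 177/873883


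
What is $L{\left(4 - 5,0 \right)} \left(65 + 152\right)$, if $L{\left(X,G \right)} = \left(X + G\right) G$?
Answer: $0$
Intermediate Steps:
$L{\left(X,G \right)} = G \left(G + X\right)$ ($L{\left(X,G \right)} = \left(G + X\right) G = G \left(G + X\right)$)
$L{\left(4 - 5,0 \right)} \left(65 + 152\right) = 0 \left(0 + \left(4 - 5\right)\right) \left(65 + 152\right) = 0 \left(0 + \left(4 - 5\right)\right) 217 = 0 \left(0 - 1\right) 217 = 0 \left(-1\right) 217 = 0 \cdot 217 = 0$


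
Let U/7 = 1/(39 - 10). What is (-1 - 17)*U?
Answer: -126/29 ≈ -4.3448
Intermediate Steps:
U = 7/29 (U = 7/(39 - 10) = 7/29 ≈ 0.24138)
(-1 - 17)*U = (-1 - 17)*(7/29) = -18*7/29 = -126/29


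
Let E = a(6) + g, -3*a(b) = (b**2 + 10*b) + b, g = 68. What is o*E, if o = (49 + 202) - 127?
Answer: 4216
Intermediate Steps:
a(b) = -11*b/3 - b**2/3 (a(b) = -((b**2 + 10*b) + b)/3 = -(b**2 + 11*b)/3 = -11*b/3 - b**2/3)
o = 124 (o = 251 - 127 = 124)
E = 34 (E = -1/3*6*(11 + 6) + 68 = -1/3*6*17 + 68 = -34 + 68 = 34)
o*E = 124*34 = 4216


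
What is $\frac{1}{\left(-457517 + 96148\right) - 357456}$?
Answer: $- \frac{1}{718825} \approx -1.3912 \cdot 10^{-6}$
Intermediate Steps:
$\frac{1}{\left(-457517 + 96148\right) - 357456} = \frac{1}{-361369 - 357456} = \frac{1}{-718825} = - \frac{1}{718825}$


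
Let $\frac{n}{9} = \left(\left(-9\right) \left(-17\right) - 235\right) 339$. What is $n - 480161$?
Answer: $-730343$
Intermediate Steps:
$n = -250182$ ($n = 9 \left(\left(-9\right) \left(-17\right) - 235\right) 339 = 9 \left(153 - 235\right) 339 = 9 \left(\left(-82\right) 339\right) = 9 \left(-27798\right) = -250182$)
$n - 480161 = -250182 - 480161 = -730343$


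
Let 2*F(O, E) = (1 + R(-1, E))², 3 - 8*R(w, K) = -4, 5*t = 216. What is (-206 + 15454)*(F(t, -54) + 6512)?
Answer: 794574233/8 ≈ 9.9322e+7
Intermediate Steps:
t = 216/5 (t = (⅕)*216 = 216/5 ≈ 43.200)
R(w, K) = 7/8 (R(w, K) = 3/8 - ⅛*(-4) = 3/8 + ½ = 7/8)
F(O, E) = 225/128 (F(O, E) = (1 + 7/8)²/2 = (15/8)²/2 = (½)*(225/64) = 225/128)
(-206 + 15454)*(F(t, -54) + 6512) = (-206 + 15454)*(225/128 + 6512) = 15248*(833761/128) = 794574233/8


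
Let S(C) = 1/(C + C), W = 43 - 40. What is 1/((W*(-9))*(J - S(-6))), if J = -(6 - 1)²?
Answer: 4/2691 ≈ 0.0014864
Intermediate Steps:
J = -25 (J = -1*5² = -1*25 = -25)
W = 3
S(C) = 1/(2*C)
1/((W*(-9))*(J - S(-6))) = 1/((3*(-9))*(-25 - 1/(2*(-6)))) = 1/(-27*(-25 - (-1)/(2*6))) = 1/(-27*(-25 - 1*(-1/12))) = 1/(-27*(-25 + 1/12)) = 1/(-27*(-299/12)) = 1/(2691/4) = 4/2691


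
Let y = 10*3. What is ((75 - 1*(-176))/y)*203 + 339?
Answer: 61123/30 ≈ 2037.4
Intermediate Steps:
y = 30
((75 - 1*(-176))/y)*203 + 339 = ((75 - 1*(-176))/30)*203 + 339 = ((75 + 176)*(1/30))*203 + 339 = (251*(1/30))*203 + 339 = (251/30)*203 + 339 = 50953/30 + 339 = 61123/30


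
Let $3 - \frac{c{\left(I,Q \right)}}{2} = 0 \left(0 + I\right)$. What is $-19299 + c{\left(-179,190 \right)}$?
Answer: $-19293$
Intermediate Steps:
$c{\left(I,Q \right)} = 6$ ($c{\left(I,Q \right)} = 6 - 2 \cdot 0 \left(0 + I\right) = 6 - 2 \cdot 0 I = 6 - 0 = 6 + 0 = 6$)
$-19299 + c{\left(-179,190 \right)} = -19299 + 6 = -19293$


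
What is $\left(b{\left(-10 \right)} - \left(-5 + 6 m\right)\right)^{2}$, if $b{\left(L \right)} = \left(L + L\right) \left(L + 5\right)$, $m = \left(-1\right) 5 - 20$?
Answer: $65025$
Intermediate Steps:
$m = -25$ ($m = -5 - 20 = -25$)
$b{\left(L \right)} = 2 L \left(5 + L\right)$
$\left(b{\left(-10 \right)} - \left(-5 + 6 m\right)\right)^{2} = \left(2 \left(-10\right) \left(5 - 10\right) + \left(\left(-6\right) \left(-25\right) + 5\right)\right)^{2} = \left(2 \left(-10\right) \left(-5\right) + \left(150 + 5\right)\right)^{2} = \left(100 + 155\right)^{2} = 255^{2} = 65025$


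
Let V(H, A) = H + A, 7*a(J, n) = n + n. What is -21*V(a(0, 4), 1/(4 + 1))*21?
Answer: -2961/5 ≈ -592.20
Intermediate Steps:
a(J, n) = 2*n/7 (a(J, n) = (n + n)/7 = (2*n)/7 = 2*n/7)
V(H, A) = A + H
-21*V(a(0, 4), 1/(4 + 1))*21 = -21*(1/(4 + 1) + (2/7)*4)*21 = -21*(1/5 + 8/7)*21 = -21*(⅕ + 8/7)*21 = -21*47/35*21 = -141/5*21 = -2961/5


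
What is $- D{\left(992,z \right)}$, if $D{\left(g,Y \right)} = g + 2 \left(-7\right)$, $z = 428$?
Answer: $-978$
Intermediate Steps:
$D{\left(g,Y \right)} = -14 + g$ ($D{\left(g,Y \right)} = g - 14 = -14 + g$)
$- D{\left(992,z \right)} = - (-14 + 992) = \left(-1\right) 978 = -978$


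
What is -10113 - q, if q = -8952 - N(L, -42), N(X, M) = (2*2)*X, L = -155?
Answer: -1781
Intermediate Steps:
N(X, M) = 4*X
q = -8332 (q = -8952 - 4*(-155) = -8952 - 1*(-620) = -8952 + 620 = -8332)
-10113 - q = -10113 - 1*(-8332) = -10113 + 8332 = -1781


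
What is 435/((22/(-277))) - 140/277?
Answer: -33380195/6094 ≈ -5477.5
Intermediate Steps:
435/((22/(-277))) - 140/277 = 435/((22*(-1/277))) - 140*1/277 = 435/(-22/277) - 140/277 = 435*(-277/22) - 140/277 = -120495/22 - 140/277 = -33380195/6094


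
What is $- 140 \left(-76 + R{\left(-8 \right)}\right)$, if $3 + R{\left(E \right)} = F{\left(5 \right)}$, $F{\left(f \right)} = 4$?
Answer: $10500$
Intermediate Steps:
$R{\left(E \right)} = 1$ ($R{\left(E \right)} = -3 + 4 = 1$)
$- 140 \left(-76 + R{\left(-8 \right)}\right) = - 140 \left(-76 + 1\right) = \left(-140\right) \left(-75\right) = 10500$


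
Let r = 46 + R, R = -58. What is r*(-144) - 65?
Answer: 1663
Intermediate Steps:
r = -12 (r = 46 - 58 = -12)
r*(-144) - 65 = -12*(-144) - 65 = 1728 - 65 = 1663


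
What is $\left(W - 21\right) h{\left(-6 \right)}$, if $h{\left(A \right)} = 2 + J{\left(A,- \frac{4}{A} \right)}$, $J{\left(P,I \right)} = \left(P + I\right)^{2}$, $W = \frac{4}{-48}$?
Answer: $- \frac{34661}{54} \approx -641.87$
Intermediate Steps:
$W = - \frac{1}{12}$ ($W = 4 \left(- \frac{1}{48}\right) = - \frac{1}{12} \approx -0.083333$)
$J{\left(P,I \right)} = \left(I + P\right)^{2}$
$h{\left(A \right)} = 2 + \left(A - \frac{4}{A}\right)^{2}$ ($h{\left(A \right)} = 2 + \left(- \frac{4}{A} + A\right)^{2} = 2 + \left(A - \frac{4}{A}\right)^{2}$)
$\left(W - 21\right) h{\left(-6 \right)} = \left(- \frac{1}{12} - 21\right) \left(-6 + \left(-6\right)^{2} + \frac{16}{36}\right) = - \frac{253 \left(-6 + 36 + 16 \cdot \frac{1}{36}\right)}{12} = - \frac{253 \left(-6 + 36 + \frac{4}{9}\right)}{12} = \left(- \frac{253}{12}\right) \frac{274}{9} = - \frac{34661}{54}$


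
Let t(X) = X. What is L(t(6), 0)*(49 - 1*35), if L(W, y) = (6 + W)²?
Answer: 2016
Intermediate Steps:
L(t(6), 0)*(49 - 1*35) = (6 + 6)²*(49 - 1*35) = 12²*(49 - 35) = 144*14 = 2016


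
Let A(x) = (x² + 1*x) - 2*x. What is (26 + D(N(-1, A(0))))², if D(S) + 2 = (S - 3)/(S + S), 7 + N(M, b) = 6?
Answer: 676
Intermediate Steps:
A(x) = x² - x (A(x) = (x² + x) - 2*x = (x + x²) - 2*x = x² - x)
N(M, b) = -1 (N(M, b) = -7 + 6 = -1)
D(S) = -2 + (-3 + S)/(2*S) (D(S) = -2 + (S - 3)/(S + S) = -2 + (-3 + S)/((2*S)) = -2 + (-3 + S)*(1/(2*S)) = -2 + (-3 + S)/(2*S))
(26 + D(N(-1, A(0))))² = (26 + (3/2)*(-1 - 1*(-1))/(-1))² = (26 + (3/2)*(-1)*(-1 + 1))² = (26 + (3/2)*(-1)*0)² = (26 + 0)² = 26² = 676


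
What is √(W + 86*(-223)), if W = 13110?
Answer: 2*I*√1517 ≈ 77.897*I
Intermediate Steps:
√(W + 86*(-223)) = √(13110 + 86*(-223)) = √(13110 - 19178) = √(-6068) = 2*I*√1517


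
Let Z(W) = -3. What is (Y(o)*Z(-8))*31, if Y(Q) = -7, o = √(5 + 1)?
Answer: 651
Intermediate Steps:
o = √6 ≈ 2.4495
(Y(o)*Z(-8))*31 = -7*(-3)*31 = 21*31 = 651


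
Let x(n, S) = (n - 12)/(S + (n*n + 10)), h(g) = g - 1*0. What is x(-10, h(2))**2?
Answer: 121/3136 ≈ 0.038584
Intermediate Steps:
h(g) = g (h(g) = g + 0 = g)
x(n, S) = (-12 + n)/(10 + S + n**2) (x(n, S) = (-12 + n)/(S + (n**2 + 10)) = (-12 + n)/(S + (10 + n**2)) = (-12 + n)/(10 + S + n**2))
x(-10, h(2))**2 = ((-12 - 10)/(10 + 2 + (-10)**2))**2 = (-22/(10 + 2 + 100))**2 = (-22/112)**2 = ((1/112)*(-22))**2 = (-11/56)**2 = 121/3136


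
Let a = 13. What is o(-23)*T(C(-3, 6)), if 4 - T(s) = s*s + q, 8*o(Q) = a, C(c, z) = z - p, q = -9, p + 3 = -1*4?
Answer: -507/2 ≈ -253.50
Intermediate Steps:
p = -7 (p = -3 - 1*4 = -3 - 4 = -7)
C(c, z) = 7 + z (C(c, z) = z - 1*(-7) = z + 7 = 7 + z)
o(Q) = 13/8 (o(Q) = (1/8)*13 = 13/8)
T(s) = 13 - s**2 (T(s) = 4 - (s*s - 9) = 4 - (s**2 - 9) = 4 - (-9 + s**2) = 4 + (9 - s**2) = 13 - s**2)
o(-23)*T(C(-3, 6)) = 13*(13 - (7 + 6)**2)/8 = 13*(13 - 1*13**2)/8 = 13*(13 - 1*169)/8 = 13*(13 - 169)/8 = (13/8)*(-156) = -507/2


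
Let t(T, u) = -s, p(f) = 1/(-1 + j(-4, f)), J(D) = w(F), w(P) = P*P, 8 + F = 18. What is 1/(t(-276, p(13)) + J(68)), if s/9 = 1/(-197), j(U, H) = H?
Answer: 197/19709 ≈ 0.0099954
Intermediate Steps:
F = 10 (F = -8 + 18 = 10)
w(P) = P²
J(D) = 100 (J(D) = 10² = 100)
s = -9/197 (s = 9/(-197) = 9*(-1/197) = -9/197 ≈ -0.045685)
p(f) = 1/(-1 + f)
t(T, u) = 9/197 (t(T, u) = -1*(-9/197) = 9/197)
1/(t(-276, p(13)) + J(68)) = 1/(9/197 + 100) = 1/(19709/197) = 197/19709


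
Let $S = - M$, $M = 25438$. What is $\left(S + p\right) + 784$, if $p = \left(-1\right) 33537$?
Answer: $-58191$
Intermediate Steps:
$S = -25438$ ($S = \left(-1\right) 25438 = -25438$)
$p = -33537$
$\left(S + p\right) + 784 = \left(-25438 - 33537\right) + 784 = -58975 + 784 = -58191$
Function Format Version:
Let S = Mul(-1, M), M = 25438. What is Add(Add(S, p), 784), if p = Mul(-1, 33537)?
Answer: -58191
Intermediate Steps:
S = -25438 (S = Mul(-1, 25438) = -25438)
p = -33537
Add(Add(S, p), 784) = Add(Add(-25438, -33537), 784) = Add(-58975, 784) = -58191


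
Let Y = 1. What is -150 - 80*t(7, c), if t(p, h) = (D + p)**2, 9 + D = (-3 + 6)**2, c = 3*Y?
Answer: -4070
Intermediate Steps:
c = 3 (c = 3*1 = 3)
D = 0 (D = -9 + (-3 + 6)**2 = -9 + 3**2 = -9 + 9 = 0)
t(p, h) = p**2 (t(p, h) = (0 + p)**2 = p**2)
-150 - 80*t(7, c) = -150 - 80*7**2 = -150 - 80*49 = -150 - 3920 = -4070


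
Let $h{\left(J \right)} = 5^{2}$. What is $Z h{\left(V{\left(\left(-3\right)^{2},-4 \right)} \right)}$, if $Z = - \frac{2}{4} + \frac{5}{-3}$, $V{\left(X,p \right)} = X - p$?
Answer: $- \frac{325}{6} \approx -54.167$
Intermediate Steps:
$h{\left(J \right)} = 25$
$Z = - \frac{13}{6}$ ($Z = \left(-2\right) \frac{1}{4} + 5 \left(- \frac{1}{3}\right) = - \frac{1}{2} - \frac{5}{3} = - \frac{13}{6} \approx -2.1667$)
$Z h{\left(V{\left(\left(-3\right)^{2},-4 \right)} \right)} = \left(- \frac{13}{6}\right) 25 = - \frac{325}{6}$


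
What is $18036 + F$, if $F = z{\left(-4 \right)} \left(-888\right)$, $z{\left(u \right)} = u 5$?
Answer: $35796$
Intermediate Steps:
$z{\left(u \right)} = 5 u$
$F = 17760$ ($F = 5 \left(-4\right) \left(-888\right) = \left(-20\right) \left(-888\right) = 17760$)
$18036 + F = 18036 + 17760 = 35796$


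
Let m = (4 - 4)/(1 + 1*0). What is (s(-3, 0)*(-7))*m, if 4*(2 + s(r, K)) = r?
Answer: 0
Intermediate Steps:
m = 0 (m = 0/(1 + 0) = 0/1 = 0*1 = 0)
s(r, K) = -2 + r/4
(s(-3, 0)*(-7))*m = ((-2 + (¼)*(-3))*(-7))*0 = ((-2 - ¾)*(-7))*0 = -11/4*(-7)*0 = (77/4)*0 = 0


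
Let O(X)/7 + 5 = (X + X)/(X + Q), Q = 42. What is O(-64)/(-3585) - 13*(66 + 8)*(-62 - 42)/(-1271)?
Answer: -1315157651/16707295 ≈ -78.718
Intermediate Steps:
O(X) = -35 + 14*X/(42 + X) (O(X) = -35 + 7*((X + X)/(X + 42)) = -35 + 7*((2*X)/(42 + X)) = -35 + 7*(2*X/(42 + X)) = -35 + 14*X/(42 + X))
O(-64)/(-3585) - 13*(66 + 8)*(-62 - 42)/(-1271) = (21*(-70 - 1*(-64))/(42 - 64))/(-3585) - 13*(66 + 8)*(-62 - 42)/(-1271) = (21*(-70 + 64)/(-22))*(-1/3585) - 962*(-104)*(-1/1271) = (21*(-1/22)*(-6))*(-1/3585) - 13*(-7696)*(-1/1271) = (63/11)*(-1/3585) + 100048*(-1/1271) = -21/13145 - 100048/1271 = -1315157651/16707295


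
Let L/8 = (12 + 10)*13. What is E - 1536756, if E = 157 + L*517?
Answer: -353703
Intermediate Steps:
L = 2288 (L = 8*((12 + 10)*13) = 8*(22*13) = 8*286 = 2288)
E = 1183053 (E = 157 + 2288*517 = 157 + 1182896 = 1183053)
E - 1536756 = 1183053 - 1536756 = -353703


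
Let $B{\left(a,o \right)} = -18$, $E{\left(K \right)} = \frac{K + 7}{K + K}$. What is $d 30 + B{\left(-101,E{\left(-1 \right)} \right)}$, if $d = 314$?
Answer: $9402$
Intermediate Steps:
$E{\left(K \right)} = \frac{7 + K}{2 K}$
$d 30 + B{\left(-101,E{\left(-1 \right)} \right)} = 314 \cdot 30 - 18 = 9420 - 18 = 9402$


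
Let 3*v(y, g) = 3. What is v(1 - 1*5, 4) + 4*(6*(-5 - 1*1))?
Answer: -143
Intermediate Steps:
v(y, g) = 1 (v(y, g) = (⅓)*3 = 1)
v(1 - 1*5, 4) + 4*(6*(-5 - 1*1)) = 1 + 4*(6*(-5 - 1*1)) = 1 + 4*(6*(-5 - 1)) = 1 + 4*(6*(-6)) = 1 + 4*(-36) = 1 - 144 = -143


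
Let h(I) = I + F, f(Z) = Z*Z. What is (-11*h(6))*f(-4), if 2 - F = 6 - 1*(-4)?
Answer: 352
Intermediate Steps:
f(Z) = Z²
F = -8 (F = 2 - (6 - 1*(-4)) = 2 - (6 + 4) = 2 - 1*10 = 2 - 10 = -8)
h(I) = -8 + I (h(I) = I - 8 = -8 + I)
(-11*h(6))*f(-4) = -11*(-8 + 6)*(-4)² = -11*(-2)*16 = 22*16 = 352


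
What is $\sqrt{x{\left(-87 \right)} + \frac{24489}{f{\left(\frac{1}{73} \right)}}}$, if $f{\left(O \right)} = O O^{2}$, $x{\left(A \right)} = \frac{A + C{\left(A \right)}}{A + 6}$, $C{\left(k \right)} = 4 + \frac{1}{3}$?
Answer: $\frac{\sqrt{6944918601921}}{27} \approx 97605.0$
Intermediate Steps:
$C{\left(k \right)} = \frac{13}{3}$ ($C{\left(k \right)} = 4 + \frac{1}{3} = \frac{13}{3}$)
$x{\left(A \right)} = \frac{\frac{13}{3} + A}{6 + A}$ ($x{\left(A \right)} = \frac{A + \frac{13}{3}}{A + 6} = \frac{\frac{13}{3} + A}{6 + A}$)
$f{\left(O \right)} = O^{3}$
$\sqrt{x{\left(-87 \right)} + \frac{24489}{f{\left(\frac{1}{73} \right)}}} = \sqrt{\frac{\frac{13}{3} - 87}{6 - 87} + \frac{24489}{\left(\frac{1}{73}\right)^{3}}} = \sqrt{\frac{1}{-81} \left(- \frac{248}{3}\right) + \frac{24489}{\left(\frac{1}{73}\right)^{3}}} = \sqrt{\left(- \frac{1}{81}\right) \left(- \frac{248}{3}\right) + 24489 \frac{1}{\frac{1}{389017}}} = \sqrt{\frac{248}{243} + 24489 \cdot 389017} = \sqrt{\frac{248}{243} + 9526637313} = \sqrt{\frac{2314972867307}{243}} = \frac{\sqrt{6944918601921}}{27}$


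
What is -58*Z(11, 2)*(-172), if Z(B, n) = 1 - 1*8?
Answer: -69832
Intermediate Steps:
Z(B, n) = -7 (Z(B, n) = 1 - 8 = -7)
-58*Z(11, 2)*(-172) = -58*(-7)*(-172) = 406*(-172) = -69832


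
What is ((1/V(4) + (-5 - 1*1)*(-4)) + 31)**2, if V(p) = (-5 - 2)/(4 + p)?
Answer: 142129/49 ≈ 2900.6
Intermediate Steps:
V(p) = -7/(4 + p)
((1/V(4) + (-5 - 1*1)*(-4)) + 31)**2 = ((1/(-7/(4 + 4)) + (-5 - 1*1)*(-4)) + 31)**2 = ((1/(-7/8) + (-5 - 1)*(-4)) + 31)**2 = ((1/(-7*1/8) - 6*(-4)) + 31)**2 = ((1/(-7/8) + 24) + 31)**2 = ((-8/7 + 24) + 31)**2 = (160/7 + 31)**2 = (377/7)**2 = 142129/49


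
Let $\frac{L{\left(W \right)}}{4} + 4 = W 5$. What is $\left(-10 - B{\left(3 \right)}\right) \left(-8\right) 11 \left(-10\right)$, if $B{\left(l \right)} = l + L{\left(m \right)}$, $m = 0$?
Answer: $2640$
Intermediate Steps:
$L{\left(W \right)} = -16 + 20 W$ ($L{\left(W \right)} = -16 + 4 W 5 = -16 + 4 \cdot 5 W = -16 + 20 W$)
$B{\left(l \right)} = -16 + l$ ($B{\left(l \right)} = l + \left(-16 + 20 \cdot 0\right) = l + \left(-16 + 0\right) = l - 16 = -16 + l$)
$\left(-10 - B{\left(3 \right)}\right) \left(-8\right) 11 \left(-10\right) = \left(-10 - \left(-16 + 3\right)\right) \left(-8\right) 11 \left(-10\right) = \left(-10 - -13\right) \left(\left(-88\right) \left(-10\right)\right) = \left(-10 + 13\right) 880 = 3 \cdot 880 = 2640$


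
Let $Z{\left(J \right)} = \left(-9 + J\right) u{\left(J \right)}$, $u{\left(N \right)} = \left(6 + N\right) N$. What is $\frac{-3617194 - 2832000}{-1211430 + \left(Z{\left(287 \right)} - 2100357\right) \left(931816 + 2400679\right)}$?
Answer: $- \frac{6449194}{70905298286365} \approx -9.0955 \cdot 10^{-8}$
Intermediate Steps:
$u{\left(N \right)} = N \left(6 + N\right)$
$Z{\left(J \right)} = J \left(-9 + J\right) \left(6 + J\right)$ ($Z{\left(J \right)} = \left(-9 + J\right) J \left(6 + J\right) = J \left(-9 + J\right) \left(6 + J\right)$)
$\frac{-3617194 - 2832000}{-1211430 + \left(Z{\left(287 \right)} - 2100357\right) \left(931816 + 2400679\right)} = \frac{-3617194 - 2832000}{-1211430 + \left(287 \left(-9 + 287\right) \left(6 + 287\right) - 2100357\right) \left(931816 + 2400679\right)} = - \frac{6449194}{-1211430 + \left(287 \cdot 278 \cdot 293 - 2100357\right) 3332495} = - \frac{6449194}{-1211430 + \left(23377298 - 2100357\right) 3332495} = - \frac{6449194}{-1211430 + 21276941 \cdot 3332495} = - \frac{6449194}{-1211430 + 70905299497795} = - \frac{6449194}{70905298286365}$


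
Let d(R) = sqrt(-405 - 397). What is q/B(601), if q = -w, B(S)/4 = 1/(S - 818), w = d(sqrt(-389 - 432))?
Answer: 217*I*sqrt(802)/4 ≈ 1536.3*I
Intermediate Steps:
d(R) = I*sqrt(802) (d(R) = sqrt(-802) = I*sqrt(802))
w = I*sqrt(802) ≈ 28.32*I
B(S) = 4/(-818 + S) (B(S) = 4/(S - 818) = 4/(-818 + S))
q = -I*sqrt(802) ≈ -28.32*I
q/B(601) = (-I*sqrt(802))/((4/(-818 + 601))) = (-I*sqrt(802))/((4/(-217))) = (-I*sqrt(802))/((4*(-1/217))) = (-I*sqrt(802))/(-4/217) = -I*sqrt(802)*(-217/4) = 217*I*sqrt(802)/4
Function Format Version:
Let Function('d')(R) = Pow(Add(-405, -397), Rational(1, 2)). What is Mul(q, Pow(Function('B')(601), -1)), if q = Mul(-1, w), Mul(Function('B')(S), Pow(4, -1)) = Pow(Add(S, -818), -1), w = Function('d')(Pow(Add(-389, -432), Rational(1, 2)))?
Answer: Mul(Rational(217, 4), I, Pow(802, Rational(1, 2))) ≈ Mul(1536.3, I)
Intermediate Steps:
Function('d')(R) = Mul(I, Pow(802, Rational(1, 2))) (Function('d')(R) = Pow(-802, Rational(1, 2)) = Mul(I, Pow(802, Rational(1, 2))))
w = Mul(I, Pow(802, Rational(1, 2))) ≈ Mul(28.320, I)
Function('B')(S) = Mul(4, Pow(Add(-818, S), -1)) (Function('B')(S) = Mul(4, Pow(Add(S, -818), -1)) = Mul(4, Pow(Add(-818, S), -1)))
q = Mul(-1, I, Pow(802, Rational(1, 2))) (q = Mul(-1, Mul(I, Pow(802, Rational(1, 2)))) = Mul(-1, I, Pow(802, Rational(1, 2))) ≈ Mul(-28.320, I))
Mul(q, Pow(Function('B')(601), -1)) = Mul(Mul(-1, I, Pow(802, Rational(1, 2))), Pow(Mul(4, Pow(Add(-818, 601), -1)), -1)) = Mul(Mul(-1, I, Pow(802, Rational(1, 2))), Pow(Mul(4, Pow(-217, -1)), -1)) = Mul(Mul(-1, I, Pow(802, Rational(1, 2))), Pow(Mul(4, Rational(-1, 217)), -1)) = Mul(Mul(-1, I, Pow(802, Rational(1, 2))), Pow(Rational(-4, 217), -1)) = Mul(Mul(-1, I, Pow(802, Rational(1, 2))), Rational(-217, 4)) = Mul(Rational(217, 4), I, Pow(802, Rational(1, 2)))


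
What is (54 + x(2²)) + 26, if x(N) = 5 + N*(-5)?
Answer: 65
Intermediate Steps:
x(N) = 5 - 5*N
(54 + x(2²)) + 26 = (54 + (5 - 5*2²)) + 26 = (54 + (5 - 5*4)) + 26 = (54 + (5 - 20)) + 26 = (54 - 15) + 26 = 39 + 26 = 65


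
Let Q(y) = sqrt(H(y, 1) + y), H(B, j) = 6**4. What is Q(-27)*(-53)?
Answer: -159*sqrt(141) ≈ -1888.0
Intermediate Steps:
H(B, j) = 1296
Q(y) = sqrt(1296 + y)
Q(-27)*(-53) = sqrt(1296 - 27)*(-53) = sqrt(1269)*(-53) = (3*sqrt(141))*(-53) = -159*sqrt(141)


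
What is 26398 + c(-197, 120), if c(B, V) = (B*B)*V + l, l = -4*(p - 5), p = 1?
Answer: 4683494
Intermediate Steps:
l = 16 (l = -4*(1 - 5) = -4*(-4) = 16)
c(B, V) = 16 + V*B² (c(B, V) = (B*B)*V + 16 = B²*V + 16 = V*B² + 16 = 16 + V*B²)
26398 + c(-197, 120) = 26398 + (16 + 120*(-197)²) = 26398 + (16 + 120*38809) = 26398 + (16 + 4657080) = 26398 + 4657096 = 4683494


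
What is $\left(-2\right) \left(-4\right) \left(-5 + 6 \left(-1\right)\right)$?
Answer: $-88$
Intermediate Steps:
$\left(-2\right) \left(-4\right) \left(-5 + 6 \left(-1\right)\right) = 8 \left(-5 - 6\right) = 8 \left(-11\right) = -88$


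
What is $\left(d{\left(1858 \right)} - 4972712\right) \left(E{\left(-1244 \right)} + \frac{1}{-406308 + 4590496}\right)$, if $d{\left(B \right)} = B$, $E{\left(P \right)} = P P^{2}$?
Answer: $\frac{20020427304807447866957}{2092094} \approx 9.5696 \cdot 10^{15}$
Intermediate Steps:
$E{\left(P \right)} = P^{3}$
$\left(d{\left(1858 \right)} - 4972712\right) \left(E{\left(-1244 \right)} + \frac{1}{-406308 + 4590496}\right) = \left(1858 - 4972712\right) \left(\left(-1244\right)^{3} + \frac{1}{-406308 + 4590496}\right) = - 4970854 \left(-1925134784 + \frac{1}{4184188}\right) = \left(-4970854\right) \left(- \frac{8055125861595391}{4184188}\right) = \frac{20020427304807447866957}{2092094}$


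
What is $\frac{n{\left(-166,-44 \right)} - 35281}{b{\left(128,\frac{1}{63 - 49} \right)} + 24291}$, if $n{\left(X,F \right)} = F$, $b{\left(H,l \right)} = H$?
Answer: $- \frac{35325}{24419} \approx -1.4466$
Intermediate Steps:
$\frac{n{\left(-166,-44 \right)} - 35281}{b{\left(128,\frac{1}{63 - 49} \right)} + 24291} = \frac{-44 - 35281}{128 + 24291} = - \frac{35325}{24419}$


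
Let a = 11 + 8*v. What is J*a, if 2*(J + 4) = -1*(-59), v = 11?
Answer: 5049/2 ≈ 2524.5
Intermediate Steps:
J = 51/2 (J = -4 + (-1*(-59))/2 = -4 + (½)*59 = -4 + 59/2 = 51/2 ≈ 25.500)
a = 99 (a = 11 + 8*11 = 11 + 88 = 99)
J*a = (51/2)*99 = 5049/2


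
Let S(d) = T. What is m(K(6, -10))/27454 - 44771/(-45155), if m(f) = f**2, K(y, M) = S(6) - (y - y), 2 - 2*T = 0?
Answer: 1229188189/1239685370 ≈ 0.99153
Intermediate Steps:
T = 1 (T = 1 - 1/2*0 = 1 + 0 = 1)
S(d) = 1
K(y, M) = 1 (K(y, M) = 1 - (y - y) = 1 - 1*0 = 1 + 0 = 1)
m(K(6, -10))/27454 - 44771/(-45155) = 1**2/27454 - 44771/(-45155) = 1*(1/27454) - 44771*(-1/45155) = 1/27454 + 44771/45155 = 1229188189/1239685370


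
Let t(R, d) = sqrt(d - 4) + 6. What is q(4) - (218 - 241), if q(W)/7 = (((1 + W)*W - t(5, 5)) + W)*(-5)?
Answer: -572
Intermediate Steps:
t(R, d) = 6 + sqrt(-4 + d) (t(R, d) = sqrt(-4 + d) + 6 = 6 + sqrt(-4 + d))
q(W) = 245 - 35*W - 35*W*(1 + W) (q(W) = 7*((((1 + W)*W - (6 + sqrt(-4 + 5))) + W)*(-5)) = 7*(((W*(1 + W) - (6 + sqrt(1))) + W)*(-5)) = 7*(((W*(1 + W) - (6 + 1)) + W)*(-5)) = 7*(((W*(1 + W) - 1*7) + W)*(-5)) = 7*(((W*(1 + W) - 7) + W)*(-5)) = 7*(((-7 + W*(1 + W)) + W)*(-5)) = 7*((-7 + W + W*(1 + W))*(-5)) = 7*(35 - 5*W - 5*W*(1 + W)) = 245 - 35*W - 35*W*(1 + W))
q(4) - (218 - 241) = (245 - 70*4 - 35*4**2) - (218 - 241) = (245 - 280 - 35*16) - 1*(-23) = (245 - 280 - 560) + 23 = -595 + 23 = -572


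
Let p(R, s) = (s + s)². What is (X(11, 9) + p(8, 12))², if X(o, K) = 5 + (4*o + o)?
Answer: 404496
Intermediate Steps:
p(R, s) = 4*s² (p(R, s) = (2*s)² = 4*s²)
X(o, K) = 5 + 5*o
(X(11, 9) + p(8, 12))² = ((5 + 5*11) + 4*12²)² = ((5 + 55) + 4*144)² = (60 + 576)² = 636² = 404496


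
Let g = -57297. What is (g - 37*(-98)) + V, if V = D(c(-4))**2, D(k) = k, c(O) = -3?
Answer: -53662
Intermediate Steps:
V = 9 (V = (-3)**2 = 9)
(g - 37*(-98)) + V = (-57297 - 37*(-98)) + 9 = (-57297 + 3626) + 9 = -53671 + 9 = -53662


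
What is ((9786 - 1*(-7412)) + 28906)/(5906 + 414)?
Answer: 5763/790 ≈ 7.2949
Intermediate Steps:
((9786 - 1*(-7412)) + 28906)/(5906 + 414) = ((9786 + 7412) + 28906)/6320 = (17198 + 28906)*(1/6320) = 46104*(1/6320) = 5763/790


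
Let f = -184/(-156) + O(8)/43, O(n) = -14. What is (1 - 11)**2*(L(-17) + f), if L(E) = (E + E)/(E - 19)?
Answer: 904750/5031 ≈ 179.83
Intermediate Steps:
L(E) = 2*E/(-19 + E) (L(E) = (2*E)/(-19 + E) = 2*E/(-19 + E))
f = 1432/1677 (f = -184/(-156) - 14/43 = -184*(-1/156) - 14*1/43 = 46/39 - 14/43 = 1432/1677 ≈ 0.85391)
(1 - 11)**2*(L(-17) + f) = (1 - 11)**2*(2*(-17)/(-19 - 17) + 1432/1677) = (-10)**2*(2*(-17)/(-36) + 1432/1677) = 100*(2*(-17)*(-1/36) + 1432/1677) = 100*(17/18 + 1432/1677) = 100*(18095/10062) = 904750/5031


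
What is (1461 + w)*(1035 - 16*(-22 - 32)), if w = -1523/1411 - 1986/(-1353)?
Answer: 1766014226370/636361 ≈ 2.7752e+6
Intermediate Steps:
w = 247209/636361 (w = -1523*1/1411 - 1986*(-1/1353) = -1523/1411 + 662/451 = 247209/636361 ≈ 0.38847)
(1461 + w)*(1035 - 16*(-22 - 32)) = (1461 + 247209/636361)*(1035 - 16*(-22 - 32)) = 929970630*(1035 - 16*(-54))/636361 = 929970630*(1035 + 864)/636361 = (929970630/636361)*1899 = 1766014226370/636361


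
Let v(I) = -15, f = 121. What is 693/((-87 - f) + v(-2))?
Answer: -693/223 ≈ -3.1076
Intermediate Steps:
693/((-87 - f) + v(-2)) = 693/((-87 - 1*121) - 15) = 693/((-87 - 121) - 15) = 693/(-208 - 15) = 693/(-223) = 693*(-1/223) = -693/223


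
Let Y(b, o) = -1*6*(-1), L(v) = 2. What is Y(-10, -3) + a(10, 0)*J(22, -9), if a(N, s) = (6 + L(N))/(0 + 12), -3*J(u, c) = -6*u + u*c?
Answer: 238/3 ≈ 79.333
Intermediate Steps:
J(u, c) = 2*u - c*u/3 (J(u, c) = -(-6*u + u*c)/3 = -(-6*u + c*u)/3 = 2*u - c*u/3)
a(N, s) = ⅔ (a(N, s) = (6 + 2)/(0 + 12) = 8/12 = 8*(1/12) = ⅔)
Y(b, o) = 6 (Y(b, o) = -6*(-1) = 6)
Y(-10, -3) + a(10, 0)*J(22, -9) = 6 + 2*((⅓)*22*(6 - 1*(-9)))/3 = 6 + 2*((⅓)*22*(6 + 9))/3 = 6 + 2*((⅓)*22*15)/3 = 6 + (⅔)*110 = 6 + 220/3 = 238/3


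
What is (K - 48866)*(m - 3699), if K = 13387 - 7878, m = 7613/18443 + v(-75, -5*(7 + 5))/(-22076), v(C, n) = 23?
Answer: 65290074247240281/407147668 ≈ 1.6036e+8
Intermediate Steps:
m = 167640399/407147668 (m = 7613/18443 + 23/(-22076) = 7613*(1/18443) + 23*(-1/22076) = 7613/18443 - 23/22076 = 167640399/407147668 ≈ 0.41174)
K = 5509
(K - 48866)*(m - 3699) = (5509 - 48866)*(167640399/407147668 - 3699) = -43357*(-1505871583533/407147668) = 65290074247240281/407147668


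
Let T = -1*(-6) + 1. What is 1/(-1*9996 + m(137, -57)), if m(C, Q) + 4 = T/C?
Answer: -137/1369993 ≈ -0.00010000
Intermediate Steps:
T = 7 (T = 6 + 1 = 7)
m(C, Q) = -4 + 7/C
1/(-1*9996 + m(137, -57)) = 1/(-1*9996 + (-4 + 7/137)) = 1/(-9996 + (-4 + 7*(1/137))) = 1/(-9996 + (-4 + 7/137)) = 1/(-9996 - 541/137) = 1/(-1369993/137) = -137/1369993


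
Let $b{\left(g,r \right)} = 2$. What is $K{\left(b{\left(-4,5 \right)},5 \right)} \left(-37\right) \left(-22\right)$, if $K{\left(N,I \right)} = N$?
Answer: $1628$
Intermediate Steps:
$K{\left(b{\left(-4,5 \right)},5 \right)} \left(-37\right) \left(-22\right) = 2 \left(-37\right) \left(-22\right) = \left(-74\right) \left(-22\right) = 1628$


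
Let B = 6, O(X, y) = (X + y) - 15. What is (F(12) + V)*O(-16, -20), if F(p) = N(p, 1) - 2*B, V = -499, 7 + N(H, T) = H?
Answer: 25806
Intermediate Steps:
O(X, y) = -15 + X + y
N(H, T) = -7 + H
F(p) = -19 + p (F(p) = (-7 + p) - 2*6 = (-7 + p) - 12 = -19 + p)
(F(12) + V)*O(-16, -20) = ((-19 + 12) - 499)*(-15 - 16 - 20) = (-7 - 499)*(-51) = -506*(-51) = 25806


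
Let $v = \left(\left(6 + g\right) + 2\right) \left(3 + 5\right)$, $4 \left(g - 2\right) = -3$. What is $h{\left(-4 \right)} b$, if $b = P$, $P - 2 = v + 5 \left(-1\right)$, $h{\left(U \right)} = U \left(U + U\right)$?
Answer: $2272$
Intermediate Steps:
$h{\left(U \right)} = 2 U^{2}$ ($h{\left(U \right)} = U 2 U = 2 U^{2}$)
$g = \frac{5}{4}$ ($g = 2 + \frac{1}{4} \left(-3\right) = 2 - \frac{3}{4} = \frac{5}{4} \approx 1.25$)
$v = 74$ ($v = \left(\left(6 + \frac{5}{4}\right) + 2\right) \left(3 + 5\right) = \left(\frac{29}{4} + 2\right) 8 = \frac{37}{4} \cdot 8 = 74$)
$P = 71$ ($P = 2 + \left(74 + 5 \left(-1\right)\right) = 2 + \left(74 - 5\right) = 2 + 69 = 71$)
$b = 71$
$h{\left(-4 \right)} b = 2 \left(-4\right)^{2} \cdot 71 = 2 \cdot 16 \cdot 71 = 32 \cdot 71 = 2272$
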